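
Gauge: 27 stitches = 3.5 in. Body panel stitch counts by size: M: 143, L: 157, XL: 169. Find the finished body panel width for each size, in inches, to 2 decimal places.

M 18.54 inches; L 20.35 inches; XL 21.91 inches.

27/3.5 = 7.714 sts per in.
M: 143 / 7.714 = 18.537 → 18.54 in.
L: 157 / 7.714 = 20.352 → 20.35 in.
XL: 169 / 7.714 = 21.907 → 21.91 in.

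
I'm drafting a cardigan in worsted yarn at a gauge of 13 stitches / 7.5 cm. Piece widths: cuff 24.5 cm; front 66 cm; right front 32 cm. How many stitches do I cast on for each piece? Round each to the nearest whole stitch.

cuff 42; front 114; right front 55.

Rate = 13/7.5 = 1.733 sts per cm.
cuff: 24.5 × 1.733 = 42.47 → 42.
front: 66 × 1.733 = 114.40 → 114.
right front: 32 × 1.733 = 55.47 → 55.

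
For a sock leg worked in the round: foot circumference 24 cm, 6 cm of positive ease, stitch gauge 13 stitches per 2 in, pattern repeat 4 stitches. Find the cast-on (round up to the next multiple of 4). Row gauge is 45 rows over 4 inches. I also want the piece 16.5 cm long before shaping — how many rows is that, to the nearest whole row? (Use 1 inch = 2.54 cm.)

Finished = 24 + 6 = 30 cm.
30 cm × 1/2.54 = 11.81 inches.
13/2 = 6.5 sts per in; 11.81 × 6.5 = 76.77 sts.
Next multiple of 4 → 80.
16.5 cm = 6.50 inches; × 11.25 = 73.08 → 73 rows.

Cast on 80 stitches; work 73 rows.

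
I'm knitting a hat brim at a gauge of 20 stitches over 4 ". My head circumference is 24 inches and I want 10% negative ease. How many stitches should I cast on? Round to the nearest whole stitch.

CO 108 sts.

Finished = 24 × 0.90 = 21.60 in.
20 / 4 = 5 sts per inch.
21.60 × 5 = 108.00 sts.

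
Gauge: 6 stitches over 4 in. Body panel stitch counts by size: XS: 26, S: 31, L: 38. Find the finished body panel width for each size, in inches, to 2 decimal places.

XS 17.33 inches; S 20.67 inches; L 25.33 inches.

6/4 = 1.5 sts per in.
XS: 26 / 1.5 = 17.333 → 17.33 in.
S: 31 / 1.5 = 20.667 → 20.67 in.
L: 38 / 1.5 = 25.333 → 25.33 in.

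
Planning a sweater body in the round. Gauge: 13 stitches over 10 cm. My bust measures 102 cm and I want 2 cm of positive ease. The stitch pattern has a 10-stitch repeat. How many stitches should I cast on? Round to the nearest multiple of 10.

Finished = 102 + 2 = 104 cm.
13 / 10 = 1.3 sts/cm.
104 × 1.3 = 135.20 sts.
Nearest multiple of 10: 140.

140 stitches.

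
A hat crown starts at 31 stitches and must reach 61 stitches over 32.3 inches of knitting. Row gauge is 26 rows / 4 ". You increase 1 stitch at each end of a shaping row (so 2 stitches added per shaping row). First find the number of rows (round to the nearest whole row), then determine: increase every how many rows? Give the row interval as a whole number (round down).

Increase every 14th row.

Rows = 32.3 × 6.5 = 209.9 → 210 rows.
Stitches to add: 30 → 15 shaping rows (at 2 st each).
210 / 15 = 14.00 → every 14 rows.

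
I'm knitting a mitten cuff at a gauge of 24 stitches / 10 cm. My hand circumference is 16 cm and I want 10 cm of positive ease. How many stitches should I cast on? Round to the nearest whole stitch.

Finished = 16 + 10 = 26 cm.
24 / 10 = 2.4 sts per cm.
26.00 × 2.4 = 62.40 sts.
→ 62 sts.

CO 62 sts.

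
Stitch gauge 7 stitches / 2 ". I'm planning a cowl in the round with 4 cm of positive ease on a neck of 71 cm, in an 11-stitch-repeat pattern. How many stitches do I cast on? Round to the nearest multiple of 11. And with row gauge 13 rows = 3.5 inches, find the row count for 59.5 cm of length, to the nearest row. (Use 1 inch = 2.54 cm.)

Cast on 99 stitches; work 87 rows.

Finished = 71 + 4 = 75 cm.
75 cm × 1/2.54 = 29.53 inches.
7/2 = 3.5 sts per in; 29.53 × 3.5 = 103.35 sts.
Nearest multiple of 11 → 99.
59.5 cm = 23.43 inches; × 3.714 = 87.01 → 87 rows.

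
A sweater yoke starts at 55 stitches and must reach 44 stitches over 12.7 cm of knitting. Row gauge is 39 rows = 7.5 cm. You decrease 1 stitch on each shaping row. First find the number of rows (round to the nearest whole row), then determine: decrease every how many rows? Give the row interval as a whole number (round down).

Decrease every 6th row.

Rows = 12.7 × 5.2 = 66.0 → 66 rows.
Stitches to remove: 11 → 11 shaping rows (at 1 st each).
66 / 11 = 6.00 → every 6 rows.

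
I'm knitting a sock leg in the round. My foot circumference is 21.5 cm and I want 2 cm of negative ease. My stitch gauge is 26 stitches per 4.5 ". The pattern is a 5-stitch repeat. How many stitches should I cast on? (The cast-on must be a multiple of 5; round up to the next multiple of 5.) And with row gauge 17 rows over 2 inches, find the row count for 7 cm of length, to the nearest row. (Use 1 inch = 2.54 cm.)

Finished = 21.5 − 2 = 19.5 cm.
19.5 cm × 1/2.54 = 7.68 inches.
26/4.5 = 5.778 sts per in; 7.68 × 5.778 = 44.36 sts.
Next multiple of 5 → 45.
7 cm = 2.76 inches; × 8.5 = 23.43 → 23 rows.

Cast on 45 stitches; work 23 rows.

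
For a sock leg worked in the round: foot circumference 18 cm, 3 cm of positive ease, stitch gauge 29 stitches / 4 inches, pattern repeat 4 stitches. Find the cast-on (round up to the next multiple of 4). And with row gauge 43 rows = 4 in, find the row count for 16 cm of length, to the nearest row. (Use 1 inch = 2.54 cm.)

Finished = 18 + 3 = 21 cm.
21 cm × 1/2.54 = 8.27 inches.
29/4 = 7.25 sts per in; 8.27 × 7.25 = 59.94 sts.
Next multiple of 4 → 60.
16 cm = 6.30 inches; × 10.75 = 67.72 → 68 rows.

Cast on 60 stitches; work 68 rows.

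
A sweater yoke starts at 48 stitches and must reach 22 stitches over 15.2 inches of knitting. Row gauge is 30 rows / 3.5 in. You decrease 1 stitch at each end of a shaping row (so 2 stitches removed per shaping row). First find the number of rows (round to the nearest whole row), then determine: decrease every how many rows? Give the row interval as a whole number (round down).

Decrease every 10th row.

Rows = 15.2 × 8.571 = 130.3 → 130 rows.
Stitches to remove: 26 → 13 shaping rows (at 2 st each).
130 / 13 = 10.00 → every 10 rows.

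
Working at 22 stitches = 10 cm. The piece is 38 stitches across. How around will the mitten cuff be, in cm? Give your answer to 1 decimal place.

22 stitches / 10 cm = 2.2 stitches per cm.
38 / 2.2 = 17.27 cm.

17.3 cm.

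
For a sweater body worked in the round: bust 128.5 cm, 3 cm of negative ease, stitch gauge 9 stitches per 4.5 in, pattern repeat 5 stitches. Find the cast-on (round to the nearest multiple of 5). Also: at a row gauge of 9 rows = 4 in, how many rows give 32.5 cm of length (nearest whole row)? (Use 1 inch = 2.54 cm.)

Finished = 128.5 − 3 = 125.5 cm.
125.5 cm × 1/2.54 = 49.41 inches.
9/4.5 = 2 sts per in; 49.41 × 2 = 98.82 sts.
Nearest multiple of 5 → 100.
32.5 cm = 12.80 inches; × 2.25 = 28.79 → 29 rows.

Cast on 100 stitches; work 29 rows.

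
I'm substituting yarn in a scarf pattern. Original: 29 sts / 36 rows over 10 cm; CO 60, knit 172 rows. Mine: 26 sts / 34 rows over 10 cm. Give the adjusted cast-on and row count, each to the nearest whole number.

Stitches: 60 × 26/29 = 53.79 → 54.
Rows: 172 × 34/36 = 162.44 → 162.

Cast on 54 stitches; work 162 rows.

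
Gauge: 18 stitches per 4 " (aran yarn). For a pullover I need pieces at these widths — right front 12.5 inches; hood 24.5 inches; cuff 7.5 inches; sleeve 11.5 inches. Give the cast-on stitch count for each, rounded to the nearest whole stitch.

Rate = 18/4 = 4.5 sts per in.
right front: 12.5 × 4.5 = 56.25 → 56.
hood: 24.5 × 4.5 = 110.25 → 110.
cuff: 7.5 × 4.5 = 33.75 → 34.
sleeve: 11.5 × 4.5 = 51.75 → 52.

right front 56; hood 110; cuff 34; sleeve 52.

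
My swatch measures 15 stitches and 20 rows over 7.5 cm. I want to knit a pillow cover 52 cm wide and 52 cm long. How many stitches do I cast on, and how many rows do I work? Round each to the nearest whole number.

Cast on 104 stitches and work 139 rows.

Stitch gauge = 15/7.5 = 2 sts/cm; 52 × 2 = 104.00 → 104 sts.
Row gauge = 20/7.5 = 2.667 rows/cm; 52 × 2.667 = 138.67 → 139 rows.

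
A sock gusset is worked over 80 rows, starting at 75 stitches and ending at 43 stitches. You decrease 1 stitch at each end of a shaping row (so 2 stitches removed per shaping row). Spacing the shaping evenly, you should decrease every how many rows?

Stitches to remove: |43 − 75| = 32.
Shaping rows needed: 32 / 2 = 16.
80 rows / 16 = every 5 rows.

Decrease every 5th row.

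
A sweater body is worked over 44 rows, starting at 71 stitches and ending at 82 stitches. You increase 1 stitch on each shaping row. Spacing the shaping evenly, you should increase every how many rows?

Stitches to add: |82 − 71| = 11.
Shaping rows needed: 11 / 1 = 11.
44 rows / 11 = every 4 rows.

Increase every 4th row.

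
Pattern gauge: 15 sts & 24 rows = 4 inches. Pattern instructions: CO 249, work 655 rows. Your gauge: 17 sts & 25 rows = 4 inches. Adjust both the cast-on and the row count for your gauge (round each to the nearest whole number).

Cast on 282 stitches; work 682 rows.

Stitches: 249 × 17/15 = 282.20 → 282.
Rows: 655 × 25/24 = 682.29 → 682.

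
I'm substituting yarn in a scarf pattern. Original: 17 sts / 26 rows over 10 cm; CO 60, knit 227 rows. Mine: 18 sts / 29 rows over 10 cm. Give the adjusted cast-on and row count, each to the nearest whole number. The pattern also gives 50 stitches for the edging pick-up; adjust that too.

Cast on 64 stitches; work 253 rows; edging pick-up 53 stitches.

Stitches: 60 × 18/17 = 63.53 → 64.
Rows: 227 × 29/26 = 253.19 → 253.
edging pick-up: 50 × 18/17 = 52.94 → 53.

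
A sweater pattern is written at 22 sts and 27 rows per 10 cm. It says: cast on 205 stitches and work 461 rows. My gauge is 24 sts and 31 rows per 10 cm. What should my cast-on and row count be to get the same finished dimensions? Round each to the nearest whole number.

Cast on 224 stitches; work 529 rows.

Stitches: 205 × 24/22 = 223.64 → 224.
Rows: 461 × 31/27 = 529.30 → 529.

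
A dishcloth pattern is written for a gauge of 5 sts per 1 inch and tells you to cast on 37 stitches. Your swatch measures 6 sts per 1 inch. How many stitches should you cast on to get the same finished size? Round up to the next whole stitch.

Cast on 45 stitches.

Scale factor = 6 / 5 = 1.200.
37 × 6 / 5 = 44.40 sts.
→ 45 sts.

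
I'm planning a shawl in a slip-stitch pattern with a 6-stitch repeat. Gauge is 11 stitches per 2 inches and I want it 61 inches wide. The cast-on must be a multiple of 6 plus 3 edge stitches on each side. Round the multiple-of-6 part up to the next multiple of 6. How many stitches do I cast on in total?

11 / 2 = 5.5 sts per inch.
61 × 5.5 = 335.50 sts.
Less 6 edge sts → 329.50 for the repeat.
Next multiple of 6: 330.
Add back 6 edge sts → 336.

Cast on 336 stitches.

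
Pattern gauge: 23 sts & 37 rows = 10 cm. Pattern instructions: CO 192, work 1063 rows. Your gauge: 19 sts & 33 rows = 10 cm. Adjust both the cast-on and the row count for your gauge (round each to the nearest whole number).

Cast on 159 stitches; work 948 rows.

Stitches: 192 × 19/23 = 158.61 → 159.
Rows: 1063 × 33/37 = 948.08 → 948.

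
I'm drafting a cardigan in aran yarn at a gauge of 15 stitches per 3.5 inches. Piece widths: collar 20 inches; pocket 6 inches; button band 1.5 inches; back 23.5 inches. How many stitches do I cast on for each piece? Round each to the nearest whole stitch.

Rate = 15/3.5 = 4.286 sts per in.
collar: 20 × 4.286 = 85.71 → 86.
pocket: 6 × 4.286 = 25.71 → 26.
button band: 1.5 × 4.286 = 6.43 → 6.
back: 23.5 × 4.286 = 100.71 → 101.

collar 86; pocket 26; button band 6; back 101.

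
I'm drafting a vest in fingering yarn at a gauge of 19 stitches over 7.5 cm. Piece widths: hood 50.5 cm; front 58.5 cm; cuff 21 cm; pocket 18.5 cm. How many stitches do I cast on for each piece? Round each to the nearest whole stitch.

Rate = 19/7.5 = 2.533 sts per cm.
hood: 50.5 × 2.533 = 127.93 → 128.
front: 58.5 × 2.533 = 148.20 → 148.
cuff: 21 × 2.533 = 53.20 → 53.
pocket: 18.5 × 2.533 = 46.87 → 47.

hood 128; front 148; cuff 53; pocket 47.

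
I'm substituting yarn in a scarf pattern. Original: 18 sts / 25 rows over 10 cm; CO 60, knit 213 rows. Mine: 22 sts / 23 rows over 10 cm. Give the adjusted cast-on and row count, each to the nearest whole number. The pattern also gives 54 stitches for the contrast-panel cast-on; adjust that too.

Stitches: 60 × 22/18 = 73.33 → 73.
Rows: 213 × 23/25 = 195.96 → 196.
contrast-panel cast-on: 54 × 22/18 = 66.00 → 66.

Cast on 73 stitches; work 196 rows; contrast-panel cast-on 66 stitches.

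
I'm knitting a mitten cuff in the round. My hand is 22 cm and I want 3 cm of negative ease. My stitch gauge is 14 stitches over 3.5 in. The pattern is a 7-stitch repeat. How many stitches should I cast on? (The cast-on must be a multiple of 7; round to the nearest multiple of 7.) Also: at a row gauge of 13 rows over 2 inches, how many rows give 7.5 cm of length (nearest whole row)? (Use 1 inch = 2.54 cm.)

Cast on 28 stitches; work 19 rows.

Finished = 22 − 3 = 19 cm.
19 cm × 1/2.54 = 7.48 inches.
14/3.5 = 4 sts per in; 7.48 × 4 = 29.92 sts.
Nearest multiple of 7 → 28.
7.5 cm = 2.95 inches; × 6.5 = 19.19 → 19 rows.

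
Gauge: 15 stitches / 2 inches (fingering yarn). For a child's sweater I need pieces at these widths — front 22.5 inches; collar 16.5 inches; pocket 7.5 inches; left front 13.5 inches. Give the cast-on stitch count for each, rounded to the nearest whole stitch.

front 169; collar 124; pocket 56; left front 101.

Rate = 15/2 = 7.5 sts per in.
front: 22.5 × 7.5 = 168.75 → 169.
collar: 16.5 × 7.5 = 123.75 → 124.
pocket: 7.5 × 7.5 = 56.25 → 56.
left front: 13.5 × 7.5 = 101.25 → 101.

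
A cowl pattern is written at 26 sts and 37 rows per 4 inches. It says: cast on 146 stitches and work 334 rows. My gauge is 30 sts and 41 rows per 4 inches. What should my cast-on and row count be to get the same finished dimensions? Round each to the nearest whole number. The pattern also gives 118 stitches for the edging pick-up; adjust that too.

Stitches: 146 × 30/26 = 168.46 → 168.
Rows: 334 × 41/37 = 370.11 → 370.
edging pick-up: 118 × 30/26 = 136.15 → 136.

Cast on 168 stitches; work 370 rows; edging pick-up 136 stitches.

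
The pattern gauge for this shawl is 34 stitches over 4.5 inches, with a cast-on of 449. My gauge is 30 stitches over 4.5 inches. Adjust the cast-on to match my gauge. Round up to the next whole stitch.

Scale factor = 30 / 34 = 0.882.
449 × 30 / 34 = 396.18 sts.
→ 397 sts.

397 stitches.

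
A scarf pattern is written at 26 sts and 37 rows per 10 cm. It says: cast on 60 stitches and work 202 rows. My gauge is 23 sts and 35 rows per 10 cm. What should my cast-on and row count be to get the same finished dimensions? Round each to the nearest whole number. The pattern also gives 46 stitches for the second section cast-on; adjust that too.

Stitches: 60 × 23/26 = 53.08 → 53.
Rows: 202 × 35/37 = 191.08 → 191.
second section cast-on: 46 × 23/26 = 40.69 → 41.

Cast on 53 stitches; work 191 rows; second section cast-on 41 stitches.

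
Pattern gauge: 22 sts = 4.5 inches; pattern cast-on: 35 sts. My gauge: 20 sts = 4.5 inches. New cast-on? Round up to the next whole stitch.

Scale factor = 20 / 22 = 0.909.
35 × 20 / 22 = 31.82 sts.
→ 32 sts.

32 stitches.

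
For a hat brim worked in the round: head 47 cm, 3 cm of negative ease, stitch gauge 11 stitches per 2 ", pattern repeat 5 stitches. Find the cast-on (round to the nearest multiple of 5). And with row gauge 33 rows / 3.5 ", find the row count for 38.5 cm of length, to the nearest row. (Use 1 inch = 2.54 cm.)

Finished = 47 − 3 = 44 cm.
44 cm × 1/2.54 = 17.32 inches.
11/2 = 5.5 sts per in; 17.32 × 5.5 = 95.28 sts.
Nearest multiple of 5 → 95.
38.5 cm = 15.16 inches; × 9.429 = 142.91 → 143 rows.

Cast on 95 stitches; work 143 rows.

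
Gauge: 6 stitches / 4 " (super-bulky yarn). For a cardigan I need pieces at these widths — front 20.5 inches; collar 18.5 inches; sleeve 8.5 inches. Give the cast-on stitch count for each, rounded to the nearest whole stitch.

Rate = 6/4 = 1.5 sts per in.
front: 20.5 × 1.5 = 30.75 → 31.
collar: 18.5 × 1.5 = 27.75 → 28.
sleeve: 8.5 × 1.5 = 12.75 → 13.

front 31; collar 28; sleeve 13.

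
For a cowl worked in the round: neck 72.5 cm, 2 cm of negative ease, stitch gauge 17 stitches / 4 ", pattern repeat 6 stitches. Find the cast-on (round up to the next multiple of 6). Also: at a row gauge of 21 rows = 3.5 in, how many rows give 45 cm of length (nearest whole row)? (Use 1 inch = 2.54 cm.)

Cast on 120 stitches; work 106 rows.

Finished = 72.5 − 2 = 70.5 cm.
70.5 cm × 1/2.54 = 27.76 inches.
17/4 = 4.25 sts per in; 27.76 × 4.25 = 117.96 sts.
Next multiple of 6 → 120.
45 cm = 17.72 inches; × 6 = 106.30 → 106 rows.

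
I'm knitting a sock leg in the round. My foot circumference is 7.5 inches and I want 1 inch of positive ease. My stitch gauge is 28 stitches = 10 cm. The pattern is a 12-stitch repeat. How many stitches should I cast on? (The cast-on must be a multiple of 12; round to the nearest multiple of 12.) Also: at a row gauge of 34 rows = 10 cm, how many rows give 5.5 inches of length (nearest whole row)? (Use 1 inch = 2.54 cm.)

Cast on 60 stitches; work 47 rows.

Finished = 7.5 + 1 = 8.5 inches.
8.5 inches × 2.54 = 21.59 cm.
28/10 = 2.8 sts per cm; 21.59 × 2.8 = 60.45 sts.
Nearest multiple of 12 → 60.
5.5 inches = 13.97 cm; × 3.4 = 47.50 → 47 rows.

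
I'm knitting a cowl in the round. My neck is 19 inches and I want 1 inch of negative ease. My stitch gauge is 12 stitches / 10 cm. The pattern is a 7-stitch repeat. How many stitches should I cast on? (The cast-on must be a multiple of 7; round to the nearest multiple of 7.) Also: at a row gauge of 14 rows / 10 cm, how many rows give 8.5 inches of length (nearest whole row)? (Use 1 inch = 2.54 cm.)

Cast on 56 stitches; work 30 rows.

Finished = 19 − 1 = 18 inches.
18 inches × 2.54 = 45.72 cm.
12/10 = 1.2 sts per cm; 45.72 × 1.2 = 54.86 sts.
Nearest multiple of 7 → 56.
8.5 inches = 21.59 cm; × 1.4 = 30.23 → 30 rows.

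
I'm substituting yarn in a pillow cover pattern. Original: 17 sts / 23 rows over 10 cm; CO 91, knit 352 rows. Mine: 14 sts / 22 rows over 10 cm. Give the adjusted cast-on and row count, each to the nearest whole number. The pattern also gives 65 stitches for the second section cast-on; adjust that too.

Stitches: 91 × 14/17 = 74.94 → 75.
Rows: 352 × 22/23 = 336.70 → 337.
second section cast-on: 65 × 14/17 = 53.53 → 54.

Cast on 75 stitches; work 337 rows; second section cast-on 54 stitches.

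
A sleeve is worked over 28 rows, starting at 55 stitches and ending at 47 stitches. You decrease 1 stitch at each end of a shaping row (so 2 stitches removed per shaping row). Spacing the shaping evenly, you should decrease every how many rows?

Decrease every 7th row.

Stitches to remove: |47 − 55| = 8.
Shaping rows needed: 8 / 2 = 4.
28 rows / 4 = every 7 rows.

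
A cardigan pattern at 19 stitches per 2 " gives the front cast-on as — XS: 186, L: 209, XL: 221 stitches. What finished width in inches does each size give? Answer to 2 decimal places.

19/2 = 9.5 sts per in.
XS: 186 / 9.5 = 19.579 → 19.58 in.
L: 209 / 9.5 = 22.000 → 22.00 in.
XL: 221 / 9.5 = 23.263 → 23.26 in.

XS 19.58 inches; L 22.00 inches; XL 23.26 inches.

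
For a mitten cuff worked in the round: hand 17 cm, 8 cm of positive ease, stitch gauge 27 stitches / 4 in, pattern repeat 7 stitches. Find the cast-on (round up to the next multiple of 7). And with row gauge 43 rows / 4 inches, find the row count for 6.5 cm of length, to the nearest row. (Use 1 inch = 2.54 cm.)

Finished = 17 + 8 = 25 cm.
25 cm × 1/2.54 = 9.84 inches.
27/4 = 6.75 sts per in; 9.84 × 6.75 = 66.44 sts.
Next multiple of 7 → 70.
6.5 cm = 2.56 inches; × 10.75 = 27.51 → 28 rows.

Cast on 70 stitches; work 28 rows.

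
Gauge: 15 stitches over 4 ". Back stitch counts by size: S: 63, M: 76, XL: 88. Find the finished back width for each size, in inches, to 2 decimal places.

S 16.80 inches; M 20.27 inches; XL 23.47 inches.

15/4 = 3.75 sts per in.
S: 63 / 3.75 = 16.800 → 16.80 in.
M: 76 / 3.75 = 20.267 → 20.27 in.
XL: 88 / 3.75 = 23.467 → 23.47 in.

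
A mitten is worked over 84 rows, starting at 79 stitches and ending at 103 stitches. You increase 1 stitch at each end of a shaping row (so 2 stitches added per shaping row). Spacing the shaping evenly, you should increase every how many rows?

Increase every 7th row.

Stitches to add: |103 − 79| = 24.
Shaping rows needed: 24 / 2 = 12.
84 rows / 12 = every 7 rows.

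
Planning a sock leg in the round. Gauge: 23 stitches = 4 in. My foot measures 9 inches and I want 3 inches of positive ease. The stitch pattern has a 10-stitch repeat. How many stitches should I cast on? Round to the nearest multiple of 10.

CO 70 sts.

Finished = 9 + 3 = 12 inches.
23 / 4 = 5.75 sts/in.
12 × 5.75 = 69.00 sts.
Nearest multiple of 10: 70.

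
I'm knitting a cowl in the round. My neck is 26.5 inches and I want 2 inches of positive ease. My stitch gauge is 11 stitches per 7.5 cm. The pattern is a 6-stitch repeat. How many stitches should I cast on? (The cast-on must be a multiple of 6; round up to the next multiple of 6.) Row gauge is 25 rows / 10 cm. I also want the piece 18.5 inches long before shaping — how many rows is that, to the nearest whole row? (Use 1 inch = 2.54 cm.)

Finished = 26.5 + 2 = 28.5 inches.
28.5 inches × 2.54 = 72.39 cm.
11/7.5 = 1.467 sts per cm; 72.39 × 1.467 = 106.17 sts.
Next multiple of 6 → 108.
18.5 inches = 46.99 cm; × 2.5 = 117.47 → 117 rows.

Cast on 108 stitches; work 117 rows.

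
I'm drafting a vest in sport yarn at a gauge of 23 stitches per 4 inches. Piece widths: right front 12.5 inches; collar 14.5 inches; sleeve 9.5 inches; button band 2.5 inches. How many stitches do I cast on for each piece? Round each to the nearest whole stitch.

right front 72; collar 83; sleeve 55; button band 14.

Rate = 23/4 = 5.75 sts per in.
right front: 12.5 × 5.75 = 71.88 → 72.
collar: 14.5 × 5.75 = 83.38 → 83.
sleeve: 9.5 × 5.75 = 54.62 → 55.
button band: 2.5 × 5.75 = 14.38 → 14.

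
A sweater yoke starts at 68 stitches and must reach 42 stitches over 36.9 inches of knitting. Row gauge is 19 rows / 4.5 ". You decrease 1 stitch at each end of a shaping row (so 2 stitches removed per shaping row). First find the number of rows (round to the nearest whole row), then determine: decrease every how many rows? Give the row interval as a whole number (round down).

Rows = 36.9 × 4.222 = 155.8 → 156 rows.
Stitches to remove: 26 → 13 shaping rows (at 2 st each).
156 / 13 = 12.00 → every 12 rows.

Decrease every 12th row.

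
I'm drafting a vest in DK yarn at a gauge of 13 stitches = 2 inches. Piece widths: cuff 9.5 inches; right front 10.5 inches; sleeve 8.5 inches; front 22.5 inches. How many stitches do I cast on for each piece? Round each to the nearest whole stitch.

cuff 62; right front 68; sleeve 55; front 146.

Rate = 13/2 = 6.5 sts per in.
cuff: 9.5 × 6.5 = 61.75 → 62.
right front: 10.5 × 6.5 = 68.25 → 68.
sleeve: 8.5 × 6.5 = 55.25 → 55.
front: 22.5 × 6.5 = 146.25 → 146.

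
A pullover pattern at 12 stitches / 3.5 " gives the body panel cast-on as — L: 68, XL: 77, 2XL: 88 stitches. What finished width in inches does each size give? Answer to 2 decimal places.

L 19.83 inches; XL 22.46 inches; 2XL 25.67 inches.

12/3.5 = 3.429 sts per in.
L: 68 / 3.429 = 19.833 → 19.83 in.
XL: 77 / 3.429 = 22.458 → 22.46 in.
2XL: 88 / 3.429 = 25.667 → 25.67 in.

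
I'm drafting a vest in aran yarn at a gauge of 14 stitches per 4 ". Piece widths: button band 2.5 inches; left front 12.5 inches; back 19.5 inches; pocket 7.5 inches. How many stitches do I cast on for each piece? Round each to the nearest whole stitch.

button band 9; left front 44; back 68; pocket 26.

Rate = 14/4 = 3.5 sts per in.
button band: 2.5 × 3.5 = 8.75 → 9.
left front: 12.5 × 3.5 = 43.75 → 44.
back: 19.5 × 3.5 = 68.25 → 68.
pocket: 7.5 × 3.5 = 26.25 → 26.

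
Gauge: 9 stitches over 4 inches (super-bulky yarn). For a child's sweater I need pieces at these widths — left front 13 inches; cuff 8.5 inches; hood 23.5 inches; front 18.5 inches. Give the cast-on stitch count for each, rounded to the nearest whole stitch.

Rate = 9/4 = 2.25 sts per in.
left front: 13 × 2.25 = 29.25 → 29.
cuff: 8.5 × 2.25 = 19.12 → 19.
hood: 23.5 × 2.25 = 52.88 → 53.
front: 18.5 × 2.25 = 41.62 → 42.

left front 29; cuff 19; hood 53; front 42.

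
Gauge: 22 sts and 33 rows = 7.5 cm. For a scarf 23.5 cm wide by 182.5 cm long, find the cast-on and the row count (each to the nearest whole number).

Cast on 69 stitches and work 803 rows.

Stitch gauge = 22/7.5 = 2.933 sts/cm; 23.5 × 2.933 = 68.93 → 69 sts.
Row gauge = 33/7.5 = 4.4 rows/cm; 182.5 × 4.4 = 803.00 → 803 rows.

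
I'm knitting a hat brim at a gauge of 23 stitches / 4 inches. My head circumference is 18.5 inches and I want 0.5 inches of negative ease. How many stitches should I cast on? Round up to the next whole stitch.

Cast on 104 stitches.

Finished = 18.5 − 0.5 = 18 in.
23 / 4 = 5.75 sts per inch.
18.00 × 5.75 = 103.50 sts.
→ 104 sts.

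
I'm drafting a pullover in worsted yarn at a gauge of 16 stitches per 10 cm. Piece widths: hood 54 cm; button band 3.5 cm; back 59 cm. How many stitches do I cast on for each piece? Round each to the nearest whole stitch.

Rate = 16/10 = 1.6 sts per cm.
hood: 54 × 1.6 = 86.40 → 86.
button band: 3.5 × 1.6 = 5.60 → 6.
back: 59 × 1.6 = 94.40 → 94.

hood 86; button band 6; back 94.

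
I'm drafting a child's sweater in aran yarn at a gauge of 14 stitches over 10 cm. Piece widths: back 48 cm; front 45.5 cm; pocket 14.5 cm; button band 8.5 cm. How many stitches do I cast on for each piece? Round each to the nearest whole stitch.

back 67; front 64; pocket 20; button band 12.

Rate = 14/10 = 1.4 sts per cm.
back: 48 × 1.4 = 67.20 → 67.
front: 45.5 × 1.4 = 63.70 → 64.
pocket: 14.5 × 1.4 = 20.30 → 20.
button band: 8.5 × 1.4 = 11.90 → 12.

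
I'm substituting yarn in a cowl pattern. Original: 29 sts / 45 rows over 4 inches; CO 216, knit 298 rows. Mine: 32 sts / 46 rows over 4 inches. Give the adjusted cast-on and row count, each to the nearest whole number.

Cast on 238 stitches; work 305 rows.

Stitches: 216 × 32/29 = 238.34 → 238.
Rows: 298 × 46/45 = 304.62 → 305.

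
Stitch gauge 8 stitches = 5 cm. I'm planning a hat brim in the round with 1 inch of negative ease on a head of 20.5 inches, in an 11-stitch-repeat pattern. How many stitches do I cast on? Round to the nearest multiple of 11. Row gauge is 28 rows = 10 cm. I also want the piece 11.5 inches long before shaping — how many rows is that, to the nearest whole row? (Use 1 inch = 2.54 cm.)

Cast on 77 stitches; work 82 rows.

Finished = 20.5 − 1 = 19.5 inches.
19.5 inches × 2.54 = 49.53 cm.
8/5 = 1.6 sts per cm; 49.53 × 1.6 = 79.25 sts.
Nearest multiple of 11 → 77.
11.5 inches = 29.21 cm; × 2.8 = 81.79 → 82 rows.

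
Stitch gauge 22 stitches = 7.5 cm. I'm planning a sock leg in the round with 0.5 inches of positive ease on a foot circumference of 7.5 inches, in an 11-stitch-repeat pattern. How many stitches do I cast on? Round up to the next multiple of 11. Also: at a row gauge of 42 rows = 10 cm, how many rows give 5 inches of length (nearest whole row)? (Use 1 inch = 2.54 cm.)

Finished = 7.5 + 0.5 = 8 inches.
8 inches × 2.54 = 20.32 cm.
22/7.5 = 2.933 sts per cm; 20.32 × 2.933 = 59.61 sts.
Next multiple of 11 → 66.
5 inches = 12.70 cm; × 4.2 = 53.34 → 53 rows.

Cast on 66 stitches; work 53 rows.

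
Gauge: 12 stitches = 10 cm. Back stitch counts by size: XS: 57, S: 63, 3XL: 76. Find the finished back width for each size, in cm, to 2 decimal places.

12/10 = 1.2 sts per cm.
XS: 57 / 1.2 = 47.500 → 47.50 cm.
S: 63 / 1.2 = 52.500 → 52.50 cm.
3XL: 76 / 1.2 = 63.333 → 63.33 cm.

XS 47.50 cm; S 52.50 cm; 3XL 63.33 cm.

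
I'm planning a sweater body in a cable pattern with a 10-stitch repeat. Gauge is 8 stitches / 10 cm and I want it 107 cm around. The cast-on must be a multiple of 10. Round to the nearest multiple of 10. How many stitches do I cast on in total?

90 stitches.

8 / 10 = 0.8 sts per cm.
107 × 0.8 = 85.60 sts.
Nearest multiple of 10: 90.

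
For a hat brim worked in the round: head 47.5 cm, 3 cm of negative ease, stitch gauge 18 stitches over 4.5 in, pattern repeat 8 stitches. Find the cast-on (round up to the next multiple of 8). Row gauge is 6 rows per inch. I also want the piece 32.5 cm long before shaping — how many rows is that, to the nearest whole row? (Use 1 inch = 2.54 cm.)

Finished = 47.5 − 3 = 44.5 cm.
44.5 cm × 1/2.54 = 17.52 inches.
18/4.5 = 4 sts per in; 17.52 × 4 = 70.08 sts.
Next multiple of 8 → 72.
32.5 cm = 12.80 inches; × 6 = 76.77 → 77 rows.

Cast on 72 stitches; work 77 rows.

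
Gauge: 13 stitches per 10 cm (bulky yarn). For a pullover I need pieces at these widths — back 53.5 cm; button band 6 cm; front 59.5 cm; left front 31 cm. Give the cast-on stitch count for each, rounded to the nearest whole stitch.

back 70; button band 8; front 77; left front 40.

Rate = 13/10 = 1.3 sts per cm.
back: 53.5 × 1.3 = 69.55 → 70.
button band: 6 × 1.3 = 7.80 → 8.
front: 59.5 × 1.3 = 77.35 → 77.
left front: 31 × 1.3 = 40.30 → 40.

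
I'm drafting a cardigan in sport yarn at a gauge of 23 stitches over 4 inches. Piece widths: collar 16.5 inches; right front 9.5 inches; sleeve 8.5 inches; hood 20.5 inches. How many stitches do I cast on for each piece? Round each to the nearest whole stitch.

collar 95; right front 55; sleeve 49; hood 118.

Rate = 23/4 = 5.75 sts per in.
collar: 16.5 × 5.75 = 94.88 → 95.
right front: 9.5 × 5.75 = 54.62 → 55.
sleeve: 8.5 × 5.75 = 48.88 → 49.
hood: 20.5 × 5.75 = 117.88 → 118.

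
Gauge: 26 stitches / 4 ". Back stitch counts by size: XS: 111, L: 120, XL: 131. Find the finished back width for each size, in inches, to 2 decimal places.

XS 17.08 inches; L 18.46 inches; XL 20.15 inches.

26/4 = 6.5 sts per in.
XS: 111 / 6.5 = 17.077 → 17.08 in.
L: 120 / 6.5 = 18.462 → 18.46 in.
XL: 131 / 6.5 = 20.154 → 20.15 in.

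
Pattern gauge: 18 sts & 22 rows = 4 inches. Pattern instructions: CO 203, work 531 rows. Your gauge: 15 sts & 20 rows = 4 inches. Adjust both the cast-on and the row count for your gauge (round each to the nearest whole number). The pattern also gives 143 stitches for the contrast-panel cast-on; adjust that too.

Cast on 169 stitches; work 483 rows; contrast-panel cast-on 119 stitches.

Stitches: 203 × 15/18 = 169.17 → 169.
Rows: 531 × 20/22 = 482.73 → 483.
contrast-panel cast-on: 143 × 15/18 = 119.17 → 119.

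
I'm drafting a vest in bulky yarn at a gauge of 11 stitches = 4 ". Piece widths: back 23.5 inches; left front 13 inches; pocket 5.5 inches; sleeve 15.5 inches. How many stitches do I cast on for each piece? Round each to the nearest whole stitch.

back 65; left front 36; pocket 15; sleeve 43.

Rate = 11/4 = 2.75 sts per in.
back: 23.5 × 2.75 = 64.62 → 65.
left front: 13 × 2.75 = 35.75 → 36.
pocket: 5.5 × 2.75 = 15.12 → 15.
sleeve: 15.5 × 2.75 = 42.62 → 43.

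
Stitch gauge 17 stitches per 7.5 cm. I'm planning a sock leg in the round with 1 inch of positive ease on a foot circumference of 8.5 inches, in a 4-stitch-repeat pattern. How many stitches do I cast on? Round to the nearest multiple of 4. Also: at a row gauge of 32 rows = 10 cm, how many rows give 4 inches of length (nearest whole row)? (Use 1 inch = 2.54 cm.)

Cast on 56 stitches; work 33 rows.

Finished = 8.5 + 1 = 9.5 inches.
9.5 inches × 2.54 = 24.13 cm.
17/7.5 = 2.267 sts per cm; 24.13 × 2.267 = 54.69 sts.
Nearest multiple of 4 → 56.
4 inches = 10.16 cm; × 3.2 = 32.51 → 33 rows.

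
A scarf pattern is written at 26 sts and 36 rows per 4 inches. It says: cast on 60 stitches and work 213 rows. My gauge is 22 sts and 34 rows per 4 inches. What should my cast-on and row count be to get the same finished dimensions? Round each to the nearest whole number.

Stitches: 60 × 22/26 = 50.77 → 51.
Rows: 213 × 34/36 = 201.17 → 201.

Cast on 51 stitches; work 201 rows.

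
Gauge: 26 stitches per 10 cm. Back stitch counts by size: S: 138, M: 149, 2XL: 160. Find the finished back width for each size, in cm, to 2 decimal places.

S 53.08 cm; M 57.31 cm; 2XL 61.54 cm.

26/10 = 2.6 sts per cm.
S: 138 / 2.6 = 53.077 → 53.08 cm.
M: 149 / 2.6 = 57.308 → 57.31 cm.
2XL: 160 / 2.6 = 61.538 → 61.54 cm.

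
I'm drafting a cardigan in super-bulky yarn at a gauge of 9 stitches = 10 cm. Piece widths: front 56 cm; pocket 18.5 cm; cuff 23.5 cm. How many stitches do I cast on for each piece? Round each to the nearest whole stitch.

front 50; pocket 17; cuff 21.

Rate = 9/10 = 0.9 sts per cm.
front: 56 × 0.9 = 50.40 → 50.
pocket: 18.5 × 0.9 = 16.65 → 17.
cuff: 23.5 × 0.9 = 21.15 → 21.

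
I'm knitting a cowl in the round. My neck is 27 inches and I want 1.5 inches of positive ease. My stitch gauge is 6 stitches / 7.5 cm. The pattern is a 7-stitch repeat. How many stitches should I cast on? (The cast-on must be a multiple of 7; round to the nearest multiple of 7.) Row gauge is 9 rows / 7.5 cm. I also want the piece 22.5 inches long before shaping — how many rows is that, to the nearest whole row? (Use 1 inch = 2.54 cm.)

Finished = 27 + 1.5 = 28.5 inches.
28.5 inches × 2.54 = 72.39 cm.
6/7.5 = 0.8 sts per cm; 72.39 × 0.8 = 57.91 sts.
Nearest multiple of 7 → 56.
22.5 inches = 57.15 cm; × 1.2 = 68.58 → 69 rows.

Cast on 56 stitches; work 69 rows.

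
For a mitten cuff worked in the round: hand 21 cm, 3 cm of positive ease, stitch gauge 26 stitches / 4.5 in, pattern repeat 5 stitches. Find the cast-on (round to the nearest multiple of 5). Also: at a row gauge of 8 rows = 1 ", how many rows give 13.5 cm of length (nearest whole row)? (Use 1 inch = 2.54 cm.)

Finished = 21 + 3 = 24 cm.
24 cm × 1/2.54 = 9.45 inches.
26/4.5 = 5.778 sts per in; 9.45 × 5.778 = 54.59 sts.
Nearest multiple of 5 → 55.
13.5 cm = 5.31 inches; × 8 = 42.52 → 43 rows.

Cast on 55 stitches; work 43 rows.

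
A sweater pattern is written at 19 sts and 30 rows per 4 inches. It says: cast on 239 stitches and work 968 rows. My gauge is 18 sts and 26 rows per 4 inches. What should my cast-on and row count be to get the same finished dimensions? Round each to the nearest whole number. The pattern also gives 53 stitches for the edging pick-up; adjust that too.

Stitches: 239 × 18/19 = 226.42 → 226.
Rows: 968 × 26/30 = 838.93 → 839.
edging pick-up: 53 × 18/19 = 50.21 → 50.

Cast on 226 stitches; work 839 rows; edging pick-up 50 stitches.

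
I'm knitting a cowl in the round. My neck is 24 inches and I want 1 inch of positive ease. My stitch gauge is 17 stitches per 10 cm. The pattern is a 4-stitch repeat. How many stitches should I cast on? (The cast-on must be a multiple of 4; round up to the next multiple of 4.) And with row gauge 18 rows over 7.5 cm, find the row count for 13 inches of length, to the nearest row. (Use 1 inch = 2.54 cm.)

Cast on 108 stitches; work 79 rows.

Finished = 24 + 1 = 25 inches.
25 inches × 2.54 = 63.50 cm.
17/10 = 1.7 sts per cm; 63.50 × 1.7 = 107.95 sts.
Next multiple of 4 → 108.
13 inches = 33.02 cm; × 2.4 = 79.25 → 79 rows.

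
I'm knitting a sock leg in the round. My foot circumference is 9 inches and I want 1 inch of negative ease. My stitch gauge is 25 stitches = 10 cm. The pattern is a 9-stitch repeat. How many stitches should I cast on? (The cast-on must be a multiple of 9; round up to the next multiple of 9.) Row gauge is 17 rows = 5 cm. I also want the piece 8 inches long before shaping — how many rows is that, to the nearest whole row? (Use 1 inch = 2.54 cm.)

Finished = 9 − 1 = 8 inches.
8 inches × 2.54 = 20.32 cm.
25/10 = 2.5 sts per cm; 20.32 × 2.5 = 50.80 sts.
Next multiple of 9 → 54.
8 inches = 20.32 cm; × 3.4 = 69.09 → 69 rows.

Cast on 54 stitches; work 69 rows.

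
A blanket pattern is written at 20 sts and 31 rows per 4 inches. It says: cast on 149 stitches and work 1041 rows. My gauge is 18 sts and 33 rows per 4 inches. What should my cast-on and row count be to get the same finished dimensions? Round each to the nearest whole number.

Cast on 134 stitches; work 1108 rows.

Stitches: 149 × 18/20 = 134.10 → 134.
Rows: 1041 × 33/31 = 1108.16 → 1108.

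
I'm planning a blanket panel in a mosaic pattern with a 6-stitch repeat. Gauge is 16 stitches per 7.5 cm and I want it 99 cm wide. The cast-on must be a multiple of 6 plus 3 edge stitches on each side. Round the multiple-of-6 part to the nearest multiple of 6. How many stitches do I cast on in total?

16 / 7.5 = 2.133 sts per cm.
99 × 2.133 = 211.20 sts.
Less 6 edge sts → 205.20 for the repeat.
Nearest multiple of 6: 204.
Add back 6 edge sts → 210.

Cast on 210 stitches.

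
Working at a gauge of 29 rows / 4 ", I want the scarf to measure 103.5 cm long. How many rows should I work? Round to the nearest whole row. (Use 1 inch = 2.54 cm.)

Knit 295 rows.

103.5 cm = 40.75 in.
29 rows / 4 in = 7.25 rows per inch.
40.75 × 7.25 = 295.42 rows.
Round to nearest → 295.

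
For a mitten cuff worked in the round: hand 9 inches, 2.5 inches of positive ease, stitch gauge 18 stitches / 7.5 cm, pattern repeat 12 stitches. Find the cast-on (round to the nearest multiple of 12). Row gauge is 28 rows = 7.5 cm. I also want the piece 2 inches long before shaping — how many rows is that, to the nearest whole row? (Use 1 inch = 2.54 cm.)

Cast on 72 stitches; work 19 rows.

Finished = 9 + 2.5 = 11.5 inches.
11.5 inches × 2.54 = 29.21 cm.
18/7.5 = 2.4 sts per cm; 29.21 × 2.4 = 70.10 sts.
Nearest multiple of 12 → 72.
2 inches = 5.08 cm; × 3.733 = 18.97 → 19 rows.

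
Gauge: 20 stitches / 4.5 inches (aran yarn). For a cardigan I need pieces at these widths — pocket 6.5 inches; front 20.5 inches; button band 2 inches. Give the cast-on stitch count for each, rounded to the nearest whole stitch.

pocket 29; front 91; button band 9.

Rate = 20/4.5 = 4.444 sts per in.
pocket: 6.5 × 4.444 = 28.89 → 29.
front: 20.5 × 4.444 = 91.11 → 91.
button band: 2 × 4.444 = 8.89 → 9.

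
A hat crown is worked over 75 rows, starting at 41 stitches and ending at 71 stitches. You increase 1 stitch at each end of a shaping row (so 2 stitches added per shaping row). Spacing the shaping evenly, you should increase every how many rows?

Increase every 5th row.

Stitches to add: |71 − 41| = 30.
Shaping rows needed: 30 / 2 = 15.
75 rows / 15 = every 5 rows.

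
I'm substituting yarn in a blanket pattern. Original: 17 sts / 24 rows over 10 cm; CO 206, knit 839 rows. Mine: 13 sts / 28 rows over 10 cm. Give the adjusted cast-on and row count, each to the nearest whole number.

Stitches: 206 × 13/17 = 157.53 → 158.
Rows: 839 × 28/24 = 978.83 → 979.

Cast on 158 stitches; work 979 rows.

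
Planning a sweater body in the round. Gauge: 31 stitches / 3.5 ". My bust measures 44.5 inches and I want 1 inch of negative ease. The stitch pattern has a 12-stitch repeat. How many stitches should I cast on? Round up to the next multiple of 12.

Finished = 44.5 − 1 = 43.5 inches.
31 / 3.5 = 8.857 sts/in.
43.5 × 8.857 = 385.29 sts.
Next multiple of 12: 396.

CO 396 sts.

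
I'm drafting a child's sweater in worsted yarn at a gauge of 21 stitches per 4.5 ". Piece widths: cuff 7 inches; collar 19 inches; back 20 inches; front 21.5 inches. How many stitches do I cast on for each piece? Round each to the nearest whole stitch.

cuff 33; collar 89; back 93; front 100.

Rate = 21/4.5 = 4.667 sts per in.
cuff: 7 × 4.667 = 32.67 → 33.
collar: 19 × 4.667 = 88.67 → 89.
back: 20 × 4.667 = 93.33 → 93.
front: 21.5 × 4.667 = 100.33 → 100.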